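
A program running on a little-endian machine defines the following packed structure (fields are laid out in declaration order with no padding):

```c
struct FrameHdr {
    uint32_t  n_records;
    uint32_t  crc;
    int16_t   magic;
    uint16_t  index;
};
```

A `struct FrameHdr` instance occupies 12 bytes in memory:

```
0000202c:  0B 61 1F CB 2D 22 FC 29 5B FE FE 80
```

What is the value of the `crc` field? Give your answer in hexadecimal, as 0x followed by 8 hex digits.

`crc` follows `n_records` (4 bytes), so it starts at byte offset 4 and occupies 4 bytes.
Bytes at offsets 4..7: 2D 22 FC 29.
In little-endian order the low byte comes first in memory.
Reassemble most-significant byte first: 29 FC 22 2D → 0x29FC222D.

0x29FC222D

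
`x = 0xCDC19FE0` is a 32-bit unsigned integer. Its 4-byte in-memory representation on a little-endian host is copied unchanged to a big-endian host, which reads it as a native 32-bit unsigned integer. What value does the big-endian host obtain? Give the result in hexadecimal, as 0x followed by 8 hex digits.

Stored little-endian, the bytes at ascending addresses are E0 9F C1 CD.
Read back as big-endian, the last byte is least significant, giving 0xE09FC1CD.

0xE09FC1CD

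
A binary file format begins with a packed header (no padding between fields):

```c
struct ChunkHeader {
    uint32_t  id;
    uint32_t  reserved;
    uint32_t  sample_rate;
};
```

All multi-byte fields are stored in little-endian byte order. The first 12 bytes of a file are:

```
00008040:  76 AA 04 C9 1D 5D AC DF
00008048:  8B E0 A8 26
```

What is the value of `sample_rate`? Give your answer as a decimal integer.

648601739

`sample_rate` follows `id` (4 B), `reserved` (4 B), so it starts at offset 4 + 4 = 8 and occupies 4 bytes.
Bytes at offsets 8..11: 8B E0 A8 26.
In little-endian order the low byte comes first in memory.
Reassemble most-significant byte first: 26 A8 E0 8B → 0x26A8E08B.
0x26A8E08B = 648601739.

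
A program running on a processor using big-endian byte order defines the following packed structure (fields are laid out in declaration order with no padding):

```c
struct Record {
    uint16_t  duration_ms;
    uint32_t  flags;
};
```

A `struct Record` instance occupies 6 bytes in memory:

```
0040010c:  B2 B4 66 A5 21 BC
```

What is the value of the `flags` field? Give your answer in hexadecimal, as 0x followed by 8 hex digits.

0x66A521BC

`flags` follows `duration_ms` (2 bytes), so it starts at byte offset 2 and occupies 4 bytes.
Bytes at offsets 2..5: 66 A5 21 BC.
Big-endian: lowest address holds the most-significant byte.
The bytes are already most-significant first: 0x66A521BC.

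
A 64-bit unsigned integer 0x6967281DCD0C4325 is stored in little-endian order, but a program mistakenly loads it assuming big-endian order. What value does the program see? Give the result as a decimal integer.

2685003877939963753

Stored little-endian, the bytes at ascending addresses are 25 43 0C CD 1D 28 67 69.
Read back as big-endian, the last byte is least significant, giving 0x25430CCD1D286769.
0x25430CCD1D286769 = 2685003877939963753.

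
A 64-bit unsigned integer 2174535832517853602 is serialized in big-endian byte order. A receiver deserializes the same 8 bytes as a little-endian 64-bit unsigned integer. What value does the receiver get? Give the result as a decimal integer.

11727819319512411422

2174535832517853602 in 64-bit hexadecimal is 0x1E2D80D18895C1A2.
Stored big-endian, the bytes at ascending addresses are 1E 2D 80 D1 88 95 C1 A2.
Read back as little-endian, the first byte is least significant, giving 0xA2C19588D1802D1E.
0xA2C19588D1802D1E = 11727819319512411422.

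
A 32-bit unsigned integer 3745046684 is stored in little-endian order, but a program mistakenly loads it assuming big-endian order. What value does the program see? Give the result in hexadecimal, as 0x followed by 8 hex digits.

0x9CE038DF

3745046684 in 32-bit hexadecimal is 0xDF38E09C.
Stored little-endian, the bytes at ascending addresses are 9C E0 38 DF.
Read back as big-endian, the last byte is least significant, giving 0x9CE038DF.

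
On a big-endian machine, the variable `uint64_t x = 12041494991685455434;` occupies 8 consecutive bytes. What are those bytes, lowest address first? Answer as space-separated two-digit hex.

12041494991685455434 in hexadecimal, padded to 64 bits, is 0xA71BFBE5780E8E4A.
Split into bytes (most-significant first): A7 1B FB E5 78 0E 8E 4A.
Big-endian stores the most-significant byte at the lowest address.
So the memory order matches the most-significant-first order: A7 1B FB E5 78 0E 8E 4A.

A7 1B FB E5 78 0E 8E 4A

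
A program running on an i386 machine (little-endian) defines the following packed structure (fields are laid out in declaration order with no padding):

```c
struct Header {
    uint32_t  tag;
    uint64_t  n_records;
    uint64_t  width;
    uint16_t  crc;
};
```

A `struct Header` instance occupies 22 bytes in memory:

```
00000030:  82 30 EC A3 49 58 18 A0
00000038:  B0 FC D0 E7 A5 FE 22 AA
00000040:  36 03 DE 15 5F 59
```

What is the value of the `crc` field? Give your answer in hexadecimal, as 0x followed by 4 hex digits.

`crc` follows `tag` (4 B), `n_records` (8 B), `width` (8 B), so it starts at offset 4 + 8 + 8 = 20 and occupies 2 bytes.
Bytes at offsets 20..21: 5F 59.
Little-endian stores the least-significant byte at the lowest address.
Reassemble most-significant byte first: 59 5F → 0x595F.

0x595F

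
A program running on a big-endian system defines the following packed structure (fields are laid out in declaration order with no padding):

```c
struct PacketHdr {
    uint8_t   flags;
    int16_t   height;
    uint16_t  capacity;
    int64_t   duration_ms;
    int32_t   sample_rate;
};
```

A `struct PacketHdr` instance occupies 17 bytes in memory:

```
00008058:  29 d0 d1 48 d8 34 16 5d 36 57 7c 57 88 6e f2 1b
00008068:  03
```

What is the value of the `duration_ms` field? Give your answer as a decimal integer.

3753289827437270920

`duration_ms` follows `flags` (1 B), `height` (2 B), `capacity` (2 B), so it starts at offset 1 + 2 + 2 = 5 and occupies 8 bytes.
Bytes at offsets 5..12: 34 16 5D 36 57 7C 57 88.
Big-endian: lowest address holds the most-significant byte.
The bytes are already most-significant first: 0x34165D36577C5788.
0x34165D36577C5788 = 3753289827437270920.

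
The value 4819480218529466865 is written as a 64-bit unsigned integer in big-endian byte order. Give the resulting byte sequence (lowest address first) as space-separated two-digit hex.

42 E2 3B B9 5B 78 89 F1

4819480218529466865 in hexadecimal, padded to 64 bits, is 0x42E23BB95B7889F1.
Split into bytes (most-significant first): 42 E2 3B B9 5B 78 89 F1.
In big-endian order the high byte comes first in memory.
So the memory order matches the most-significant-first order: 42 E2 3B B9 5B 78 89 F1.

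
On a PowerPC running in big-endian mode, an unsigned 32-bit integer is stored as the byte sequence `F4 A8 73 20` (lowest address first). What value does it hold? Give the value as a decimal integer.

4104680224

Big-endian: lowest address holds the most-significant byte.
The bytes are already most-significant first: 0xF4A87320.
0xF4A87320 = 4104680224.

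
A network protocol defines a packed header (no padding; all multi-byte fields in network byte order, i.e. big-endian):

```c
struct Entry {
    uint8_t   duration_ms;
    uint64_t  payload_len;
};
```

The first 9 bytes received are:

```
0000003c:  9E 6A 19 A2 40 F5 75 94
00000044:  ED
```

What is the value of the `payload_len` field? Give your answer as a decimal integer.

7645320242317858029

`payload_len` follows `duration_ms` (1 byte), so it starts at byte offset 1 and occupies 8 bytes.
Bytes at offsets 1..8: 6A 19 A2 40 F5 75 94 ED.
Big-endian: lowest address holds the most-significant byte.
The bytes are already most-significant first: 0x6A19A240F57594ED.
0x6A19A240F57594ED = 7645320242317858029.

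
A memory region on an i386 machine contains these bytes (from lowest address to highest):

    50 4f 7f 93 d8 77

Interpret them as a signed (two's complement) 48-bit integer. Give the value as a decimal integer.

In little-endian order the low byte comes first in memory.
Reassemble most-significant byte first: 77 D8 93 7F 4F 50 → 0x77D8937F4F50.
0x77D8937F4F50 = 131772071235408.

131772071235408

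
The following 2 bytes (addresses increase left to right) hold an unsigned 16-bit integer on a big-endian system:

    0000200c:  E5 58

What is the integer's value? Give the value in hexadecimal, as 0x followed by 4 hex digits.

0xE558

Big-endian stores the most-significant byte at the lowest address.
The bytes are already most-significant first: 0xE558.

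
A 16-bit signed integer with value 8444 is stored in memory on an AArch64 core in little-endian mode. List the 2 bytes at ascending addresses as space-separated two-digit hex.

8444 in hexadecimal, padded to 16 bits, is 0x20FC.
Split into bytes (most-significant first): 20 FC.
Little-endian stores the least-significant byte at the lowest address.
So at ascending addresses the bytes are FC 20.

FC 20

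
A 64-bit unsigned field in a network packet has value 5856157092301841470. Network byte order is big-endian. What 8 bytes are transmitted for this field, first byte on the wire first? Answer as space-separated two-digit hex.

51 45 3F D9 23 89 24 3E

5856157092301841470 in hexadecimal, padded to 64 bits, is 0x51453FD92389243E.
Split into bytes (most-significant first): 51 45 3F D9 23 89 24 3E.
Big-endian stores the most-significant byte at the lowest address.
So the memory order matches the most-significant-first order: 51 45 3F D9 23 89 24 3E.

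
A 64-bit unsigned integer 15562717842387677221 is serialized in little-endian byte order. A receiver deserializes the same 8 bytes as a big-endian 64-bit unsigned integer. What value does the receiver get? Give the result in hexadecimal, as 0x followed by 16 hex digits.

0x25B0263F6CE1F9D7

15562717842387677221 in 64-bit hexadecimal is 0xD7F9E16C3F26B025.
Stored little-endian, the bytes at ascending addresses are 25 B0 26 3F 6C E1 F9 D7.
Read back as big-endian, the last byte is least significant, giving 0x25B0263F6CE1F9D7.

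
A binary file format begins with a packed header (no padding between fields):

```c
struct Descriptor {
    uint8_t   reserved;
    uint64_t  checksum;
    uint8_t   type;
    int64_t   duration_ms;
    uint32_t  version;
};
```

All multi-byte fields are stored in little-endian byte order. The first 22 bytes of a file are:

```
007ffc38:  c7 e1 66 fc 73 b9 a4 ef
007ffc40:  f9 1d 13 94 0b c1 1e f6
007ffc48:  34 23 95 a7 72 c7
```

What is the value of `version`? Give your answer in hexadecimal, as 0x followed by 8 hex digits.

0xC772A795

`version` follows `reserved` (1 B), `checksum` (8 B), `type` (1 B), `duration_ms` (8 B), so it starts at offset 1 + 8 + 1 + 8 = 18 and occupies 4 bytes.
Bytes at offsets 18..21: 95 A7 72 C7.
Little-endian: lowest address holds the least-significant byte.
Reassemble most-significant byte first: C7 72 A7 95 → 0xC772A795.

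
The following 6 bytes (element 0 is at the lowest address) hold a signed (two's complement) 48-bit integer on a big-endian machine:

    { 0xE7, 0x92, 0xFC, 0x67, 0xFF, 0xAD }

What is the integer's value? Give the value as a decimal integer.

-26856490795091

In big-endian order the high byte comes first in memory.
The bytes are already most-significant first: 0xE792FC67FFAD.
Top bit is set, so as a signed 48-bit value this is 0xE792FC67FFAD − 2^48 = -26856490795091.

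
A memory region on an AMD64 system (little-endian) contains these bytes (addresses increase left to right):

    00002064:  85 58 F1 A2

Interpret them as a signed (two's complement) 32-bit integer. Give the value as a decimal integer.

-1561241467

In little-endian order the low byte comes first in memory.
Reassemble most-significant byte first: A2 F1 58 85 → 0xA2F15885.
Top bit is set, so as a signed 32-bit value this is 0xA2F15885 − 2^32 = -1561241467.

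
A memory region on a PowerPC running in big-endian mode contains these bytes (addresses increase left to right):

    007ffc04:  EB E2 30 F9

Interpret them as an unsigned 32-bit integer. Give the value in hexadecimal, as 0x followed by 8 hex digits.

In big-endian order the high byte comes first in memory.
The bytes are already most-significant first: 0xEBE230F9.

0xEBE230F9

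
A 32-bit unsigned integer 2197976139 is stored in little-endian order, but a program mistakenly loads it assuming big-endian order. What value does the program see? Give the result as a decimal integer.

1265894019

2197976139 in 32-bit hexadecimal is 0x8302744B.
Stored little-endian, the bytes at ascending addresses are 4B 74 02 83.
Read back as big-endian, the last byte is least significant, giving 0x4B740283.
0x4B740283 = 1265894019.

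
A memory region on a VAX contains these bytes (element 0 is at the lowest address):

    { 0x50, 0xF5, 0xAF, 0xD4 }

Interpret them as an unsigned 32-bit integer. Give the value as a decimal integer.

Little-endian stores the least-significant byte at the lowest address.
Reassemble most-significant byte first: D4 AF F5 50 → 0xD4AFF550.
0xD4AFF550 = 3568301392.

3568301392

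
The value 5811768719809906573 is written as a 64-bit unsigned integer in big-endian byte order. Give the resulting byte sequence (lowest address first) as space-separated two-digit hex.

5811768719809906573 in hexadecimal, padded to 64 bits, is 0x50A78CDBCCFF078D.
Split into bytes (most-significant first): 50 A7 8C DB CC FF 07 8D.
In big-endian order the high byte comes first in memory.
So the memory order matches the most-significant-first order: 50 A7 8C DB CC FF 07 8D.

50 A7 8C DB CC FF 07 8D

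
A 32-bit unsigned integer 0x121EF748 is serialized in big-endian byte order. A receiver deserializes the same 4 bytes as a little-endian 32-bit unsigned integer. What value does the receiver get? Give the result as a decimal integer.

1224154642

Stored big-endian, the bytes at ascending addresses are 12 1E F7 48.
Read back as little-endian, the first byte is least significant, giving 0x48F71E12.
0x48F71E12 = 1224154642.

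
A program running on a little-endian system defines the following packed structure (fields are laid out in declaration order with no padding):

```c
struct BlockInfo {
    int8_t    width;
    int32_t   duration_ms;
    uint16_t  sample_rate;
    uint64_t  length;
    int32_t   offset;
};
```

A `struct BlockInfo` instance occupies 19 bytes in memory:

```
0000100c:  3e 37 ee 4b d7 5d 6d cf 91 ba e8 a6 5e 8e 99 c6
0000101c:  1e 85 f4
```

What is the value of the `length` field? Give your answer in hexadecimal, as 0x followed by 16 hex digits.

`length` follows `width` (1 B), `duration_ms` (4 B), `sample_rate` (2 B), so it starts at offset 1 + 4 + 2 = 7 and occupies 8 bytes.
Bytes at offsets 7..14: CF 91 BA E8 A6 5E 8E 99.
Little-endian stores the least-significant byte at the lowest address.
Reassemble most-significant byte first: 99 8E 5E A6 E8 BA 91 CF → 0x998E5EA6E8BA91CF.

0x998E5EA6E8BA91CF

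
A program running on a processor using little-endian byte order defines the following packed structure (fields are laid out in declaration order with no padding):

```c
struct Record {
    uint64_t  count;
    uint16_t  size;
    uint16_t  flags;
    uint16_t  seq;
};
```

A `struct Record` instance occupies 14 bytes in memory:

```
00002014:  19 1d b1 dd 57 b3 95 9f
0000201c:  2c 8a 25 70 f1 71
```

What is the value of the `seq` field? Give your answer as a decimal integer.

`seq` follows `count` (8 B), `size` (2 B), `flags` (2 B), so it starts at offset 8 + 2 + 2 = 12 and occupies 2 bytes.
Bytes at offsets 12..13: F1 71.
In little-endian order the low byte comes first in memory.
Reassemble most-significant byte first: 71 F1 → 0x71F1.
0x71F1 = 29169.

29169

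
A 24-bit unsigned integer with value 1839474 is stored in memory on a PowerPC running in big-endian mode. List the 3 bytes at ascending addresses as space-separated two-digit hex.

1C 11 72

1839474 in hexadecimal, padded to 24 bits, is 0x1C1172.
Split into bytes (most-significant first): 1C 11 72.
In big-endian order the high byte comes first in memory.
So the memory order matches the most-significant-first order: 1C 11 72.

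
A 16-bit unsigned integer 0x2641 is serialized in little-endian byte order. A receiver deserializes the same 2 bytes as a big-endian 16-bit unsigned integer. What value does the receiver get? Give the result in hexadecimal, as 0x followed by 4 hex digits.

0x4126

Stored little-endian, the bytes at ascending addresses are 41 26.
Read back as big-endian, the last byte is least significant, giving 0x4126.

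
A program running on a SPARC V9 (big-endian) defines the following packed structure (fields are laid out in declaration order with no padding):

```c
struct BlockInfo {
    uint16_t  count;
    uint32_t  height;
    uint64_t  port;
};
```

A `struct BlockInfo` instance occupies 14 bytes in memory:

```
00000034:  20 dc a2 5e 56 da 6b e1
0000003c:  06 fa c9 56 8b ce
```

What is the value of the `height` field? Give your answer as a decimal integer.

`height` follows `count` (2 bytes), so it starts at byte offset 2 and occupies 4 bytes.
Bytes at offsets 2..5: A2 5E 56 DA.
In big-endian order the high byte comes first in memory.
The bytes are already most-significant first: 0xA25E56DA.
0xA25E56DA = 2724091610.

2724091610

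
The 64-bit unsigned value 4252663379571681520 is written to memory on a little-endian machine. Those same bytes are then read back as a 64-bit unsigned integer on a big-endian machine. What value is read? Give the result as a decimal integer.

17341302680126882875

4252663379571681520 in 64-bit hexadecimal is 0x3B047ECFE8AEA8F0.
Stored little-endian, the bytes at ascending addresses are F0 A8 AE E8 CF 7E 04 3B.
Read back as big-endian, the last byte is least significant, giving 0xF0A8AEE8CF7E043B.
0xF0A8AEE8CF7E043B = 17341302680126882875.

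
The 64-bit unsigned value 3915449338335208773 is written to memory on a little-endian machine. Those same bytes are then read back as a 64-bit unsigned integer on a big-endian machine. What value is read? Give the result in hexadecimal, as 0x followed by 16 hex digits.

0x452582A36D785636

3915449338335208773 in 64-bit hexadecimal is 0x3656786DA3822545.
Stored little-endian, the bytes at ascending addresses are 45 25 82 A3 6D 78 56 36.
Read back as big-endian, the last byte is least significant, giving 0x452582A36D785636.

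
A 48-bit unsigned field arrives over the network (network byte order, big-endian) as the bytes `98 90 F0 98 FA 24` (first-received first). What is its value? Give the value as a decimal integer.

In big-endian order the high byte comes first in memory.
The bytes are already most-significant first: 0x9890F098FA24.
0x9890F098FA24 = 167748279269924.

167748279269924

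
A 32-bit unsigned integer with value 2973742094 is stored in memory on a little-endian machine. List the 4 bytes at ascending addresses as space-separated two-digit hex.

2973742094 in hexadecimal, padded to 32 bits, is 0xB13FB40E.
Split into bytes (most-significant first): B1 3F B4 0E.
Little-endian: lowest address holds the least-significant byte.
So at ascending addresses the bytes are 0E B4 3F B1.

0E B4 3F B1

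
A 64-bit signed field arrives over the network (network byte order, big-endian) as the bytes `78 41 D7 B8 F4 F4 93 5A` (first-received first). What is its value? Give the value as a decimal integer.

In big-endian order the high byte comes first in memory.
The bytes are already most-significant first: 0x7841D7B8F4F4935A.
0x7841D7B8F4F4935A = 8665444347421168474.

8665444347421168474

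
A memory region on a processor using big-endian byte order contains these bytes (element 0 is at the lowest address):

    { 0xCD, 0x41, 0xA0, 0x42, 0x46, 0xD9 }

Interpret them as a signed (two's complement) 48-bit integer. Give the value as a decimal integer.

In big-endian order the high byte comes first in memory.
The bytes are already most-significant first: 0xCD41A04246D9.
Top bit is set, so as a signed 48-bit value this is 0xCD41A04246D9 − 2^48 = -55793231444263.

-55793231444263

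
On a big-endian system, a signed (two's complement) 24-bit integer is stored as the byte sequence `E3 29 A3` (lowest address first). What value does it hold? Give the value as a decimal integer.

-1889885

In big-endian order the high byte comes first in memory.
The bytes are already most-significant first: 0xE329A3.
Top bit is set, so as a signed 24-bit value this is 0xE329A3 − 2^24 = -1889885.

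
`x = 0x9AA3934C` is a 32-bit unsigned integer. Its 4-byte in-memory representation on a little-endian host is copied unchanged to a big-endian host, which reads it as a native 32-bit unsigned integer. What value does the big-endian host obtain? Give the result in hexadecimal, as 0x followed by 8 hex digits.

0x4C93A39A

Stored little-endian, the bytes at ascending addresses are 4C 93 A3 9A.
Read back as big-endian, the last byte is least significant, giving 0x4C93A39A.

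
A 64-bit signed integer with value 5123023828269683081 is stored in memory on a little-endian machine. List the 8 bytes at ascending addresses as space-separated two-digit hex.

5123023828269683081 in hexadecimal, padded to 64 bits, is 0x4718A30763E05189.
Split into bytes (most-significant first): 47 18 A3 07 63 E0 51 89.
Little-endian stores the least-significant byte at the lowest address.
So at ascending addresses the bytes are 89 51 E0 63 07 A3 18 47.

89 51 E0 63 07 A3 18 47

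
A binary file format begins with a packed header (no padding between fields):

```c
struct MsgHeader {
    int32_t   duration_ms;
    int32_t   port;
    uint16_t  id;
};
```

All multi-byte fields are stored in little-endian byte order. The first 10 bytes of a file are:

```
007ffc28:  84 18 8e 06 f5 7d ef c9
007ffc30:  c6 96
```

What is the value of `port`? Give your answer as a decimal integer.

`port` follows `duration_ms` (4 bytes), so it starts at byte offset 4 and occupies 4 bytes.
Bytes at offsets 4..7: F5 7D EF C9.
Little-endian stores the least-significant byte at the lowest address.
Reassemble most-significant byte first: C9 EF 7D F5 → 0xC9EF7DF5.
Top bit is set, so as a signed 32-bit value this is 0xC9EF7DF5 − 2^32 = -907051531.

-907051531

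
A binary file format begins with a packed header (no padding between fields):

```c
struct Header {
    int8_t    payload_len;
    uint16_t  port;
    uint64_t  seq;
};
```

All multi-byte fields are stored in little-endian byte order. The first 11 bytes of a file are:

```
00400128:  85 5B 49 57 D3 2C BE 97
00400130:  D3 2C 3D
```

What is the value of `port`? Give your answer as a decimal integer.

18779

`port` follows `payload_len` (1 byte), so it starts at byte offset 1 and occupies 2 bytes.
Bytes at offsets 1..2: 5B 49.
In little-endian order the low byte comes first in memory.
Reassemble most-significant byte first: 49 5B → 0x495B.
0x495B = 18779.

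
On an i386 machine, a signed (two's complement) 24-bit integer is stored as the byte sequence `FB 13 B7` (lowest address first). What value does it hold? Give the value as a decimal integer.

Little-endian: lowest address holds the least-significant byte.
Reassemble most-significant byte first: B7 13 FB → 0xB713FB.
Top bit is set, so as a signed 24-bit value this is 0xB713FB − 2^24 = -4779013.

-4779013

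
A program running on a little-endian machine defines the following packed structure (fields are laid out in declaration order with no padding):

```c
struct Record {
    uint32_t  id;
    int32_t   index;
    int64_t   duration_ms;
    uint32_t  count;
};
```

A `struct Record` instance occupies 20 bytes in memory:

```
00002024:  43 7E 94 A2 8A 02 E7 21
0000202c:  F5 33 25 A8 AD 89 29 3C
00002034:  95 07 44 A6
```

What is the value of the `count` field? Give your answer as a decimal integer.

2789476245

`count` follows `id` (4 B), `index` (4 B), `duration_ms` (8 B), so it starts at offset 4 + 4 + 8 = 16 and occupies 4 bytes.
Bytes at offsets 16..19: 95 07 44 A6.
Little-endian: lowest address holds the least-significant byte.
Reassemble most-significant byte first: A6 44 07 95 → 0xA6440795.
0xA6440795 = 2789476245.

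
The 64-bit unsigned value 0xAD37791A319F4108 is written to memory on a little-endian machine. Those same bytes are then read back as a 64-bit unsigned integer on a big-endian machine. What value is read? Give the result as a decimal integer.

594931659035981741

Stored little-endian, the bytes at ascending addresses are 08 41 9F 31 1A 79 37 AD.
Read back as big-endian, the last byte is least significant, giving 0x08419F311A7937AD.
0x08419F311A7937AD = 594931659035981741.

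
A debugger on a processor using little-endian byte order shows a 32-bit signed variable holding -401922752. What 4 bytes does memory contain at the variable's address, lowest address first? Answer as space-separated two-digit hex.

Two's complement of -401922752 in 32 bits: 401922752 = 0x17F4DAC0; invert → 0xE80B253F; add 1 → 0xE80B2540.
Split into bytes (most-significant first): E8 0B 25 40.
In little-endian order the low byte comes first in memory.
So at ascending addresses the bytes are 40 25 0B E8.

40 25 0B E8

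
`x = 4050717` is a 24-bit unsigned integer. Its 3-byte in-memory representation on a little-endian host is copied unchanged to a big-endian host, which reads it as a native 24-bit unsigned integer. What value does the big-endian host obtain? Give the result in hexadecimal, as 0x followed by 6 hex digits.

0x1DCF3D

4050717 in 24-bit hexadecimal is 0x3DCF1D.
Stored little-endian, the bytes at ascending addresses are 1D CF 3D.
Read back as big-endian, the last byte is least significant, giving 0x1DCF3D.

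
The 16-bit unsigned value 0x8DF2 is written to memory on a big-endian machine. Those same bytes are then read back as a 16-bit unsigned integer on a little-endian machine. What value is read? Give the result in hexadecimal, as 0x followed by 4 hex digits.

Stored big-endian, the bytes at ascending addresses are 8D F2.
Read back as little-endian, the first byte is least significant, giving 0xF28D.

0xF28D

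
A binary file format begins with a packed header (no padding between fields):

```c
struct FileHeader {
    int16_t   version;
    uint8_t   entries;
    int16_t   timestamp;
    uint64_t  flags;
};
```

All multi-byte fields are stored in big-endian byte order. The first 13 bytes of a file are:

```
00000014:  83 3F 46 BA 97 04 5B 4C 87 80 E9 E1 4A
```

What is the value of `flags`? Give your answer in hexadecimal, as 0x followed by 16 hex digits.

`flags` follows `version` (2 B), `entries` (1 B), `timestamp` (2 B), so it starts at offset 2 + 1 + 2 = 5 and occupies 8 bytes.
Bytes at offsets 5..12: 04 5B 4C 87 80 E9 E1 4A.
Big-endian: lowest address holds the most-significant byte.
The bytes are already most-significant first: 0x045B4C8780E9E14A.

0x045B4C8780E9E14A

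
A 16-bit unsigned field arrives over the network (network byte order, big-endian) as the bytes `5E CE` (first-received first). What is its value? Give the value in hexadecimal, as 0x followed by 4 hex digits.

0x5ECE

In big-endian order the high byte comes first in memory.
The bytes are already most-significant first: 0x5ECE.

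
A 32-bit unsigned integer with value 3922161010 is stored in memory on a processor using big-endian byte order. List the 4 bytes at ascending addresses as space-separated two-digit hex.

E9 C7 6D 72

3922161010 in hexadecimal, padded to 32 bits, is 0xE9C76D72.
Split into bytes (most-significant first): E9 C7 6D 72.
Big-endian stores the most-significant byte at the lowest address.
So the memory order matches the most-significant-first order: E9 C7 6D 72.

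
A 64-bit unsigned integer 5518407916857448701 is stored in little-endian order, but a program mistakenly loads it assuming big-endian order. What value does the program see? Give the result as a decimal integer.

5518407916857448701 in 64-bit hexadecimal is 0x4C9552C339FDD8FD.
Stored little-endian, the bytes at ascending addresses are FD D8 FD 39 C3 52 95 4C.
Read back as big-endian, the last byte is least significant, giving 0xFDD8FD39C352954C.
0xFDD8FD39C352954C = 18291648311097201996.

18291648311097201996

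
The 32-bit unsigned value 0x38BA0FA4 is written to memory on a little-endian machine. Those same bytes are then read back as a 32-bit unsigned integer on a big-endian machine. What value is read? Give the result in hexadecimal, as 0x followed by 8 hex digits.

Stored little-endian, the bytes at ascending addresses are A4 0F BA 38.
Read back as big-endian, the last byte is least significant, giving 0xA40FBA38.

0xA40FBA38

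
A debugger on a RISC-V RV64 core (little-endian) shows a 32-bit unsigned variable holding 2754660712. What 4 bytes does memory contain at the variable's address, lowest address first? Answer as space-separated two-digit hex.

2754660712 in hexadecimal, padded to 32 bits, is 0xA430C968.
Split into bytes (most-significant first): A4 30 C9 68.
Little-endian: lowest address holds the least-significant byte.
So at ascending addresses the bytes are 68 C9 30 A4.

68 C9 30 A4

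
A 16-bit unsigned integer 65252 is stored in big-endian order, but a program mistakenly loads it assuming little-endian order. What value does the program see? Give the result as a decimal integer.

58622

65252 in 16-bit hexadecimal is 0xFEE4.
Stored big-endian, the bytes at ascending addresses are FE E4.
Read back as little-endian, the first byte is least significant, giving 0xE4FE.
0xE4FE = 58622.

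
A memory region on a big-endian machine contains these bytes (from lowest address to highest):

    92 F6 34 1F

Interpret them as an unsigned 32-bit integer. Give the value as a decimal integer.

Big-endian: lowest address holds the most-significant byte.
The bytes are already most-significant first: 0x92F6341F.
0x92F6341F = 2465608735.

2465608735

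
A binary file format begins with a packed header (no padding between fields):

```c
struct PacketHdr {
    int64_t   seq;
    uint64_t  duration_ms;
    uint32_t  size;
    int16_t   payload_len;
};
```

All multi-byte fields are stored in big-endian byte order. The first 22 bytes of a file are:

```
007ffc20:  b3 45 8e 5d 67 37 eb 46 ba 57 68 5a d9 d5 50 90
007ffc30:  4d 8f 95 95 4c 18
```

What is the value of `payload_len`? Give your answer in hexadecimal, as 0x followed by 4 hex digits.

`payload_len` follows `seq` (8 B), `duration_ms` (8 B), `size` (4 B), so it starts at offset 8 + 8 + 4 = 20 and occupies 2 bytes.
Bytes at offsets 20..21: 4C 18.
In big-endian order the high byte comes first in memory.
The bytes are already most-significant first: 0x4C18.

0x4C18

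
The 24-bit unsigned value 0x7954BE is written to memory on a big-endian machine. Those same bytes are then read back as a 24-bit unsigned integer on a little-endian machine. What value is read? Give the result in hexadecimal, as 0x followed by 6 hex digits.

0xBE5479

Stored big-endian, the bytes at ascending addresses are 79 54 BE.
Read back as little-endian, the first byte is least significant, giving 0xBE5479.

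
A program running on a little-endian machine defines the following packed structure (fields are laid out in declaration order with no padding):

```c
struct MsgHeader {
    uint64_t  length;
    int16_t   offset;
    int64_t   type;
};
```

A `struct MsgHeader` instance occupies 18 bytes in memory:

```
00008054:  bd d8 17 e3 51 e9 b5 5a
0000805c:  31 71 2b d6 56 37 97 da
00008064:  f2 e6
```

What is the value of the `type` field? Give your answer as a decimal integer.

-1805140157618792917

`type` follows `length` (8 B), `offset` (2 B), so it starts at offset 8 + 2 = 10 and occupies 8 bytes.
Bytes at offsets 10..17: 2B D6 56 37 97 DA F2 E6.
Little-endian stores the least-significant byte at the lowest address.
Reassemble most-significant byte first: E6 F2 DA 97 37 56 D6 2B → 0xE6F2DA973756D62B.
Top bit is set, so as a signed 64-bit value this is 0xE6F2DA973756D62B − 2^64 = -1805140157618792917.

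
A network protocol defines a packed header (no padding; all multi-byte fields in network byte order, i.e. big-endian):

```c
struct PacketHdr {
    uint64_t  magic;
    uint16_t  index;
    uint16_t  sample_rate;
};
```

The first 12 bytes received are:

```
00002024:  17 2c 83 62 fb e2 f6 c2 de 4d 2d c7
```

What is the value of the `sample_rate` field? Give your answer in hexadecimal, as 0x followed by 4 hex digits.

0x2DC7

`sample_rate` follows `magic` (8 B), `index` (2 B), so it starts at offset 8 + 2 = 10 and occupies 2 bytes.
Bytes at offsets 10..11: 2D C7.
Big-endian: lowest address holds the most-significant byte.
The bytes are already most-significant first: 0x2DC7.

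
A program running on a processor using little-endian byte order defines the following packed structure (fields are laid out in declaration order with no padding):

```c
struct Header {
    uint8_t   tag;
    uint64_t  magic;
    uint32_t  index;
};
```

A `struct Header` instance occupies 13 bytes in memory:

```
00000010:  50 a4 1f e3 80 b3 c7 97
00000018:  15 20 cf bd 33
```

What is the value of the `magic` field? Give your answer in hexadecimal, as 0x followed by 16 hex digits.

`magic` follows `tag` (1 byte), so it starts at byte offset 1 and occupies 8 bytes.
Bytes at offsets 1..8: A4 1F E3 80 B3 C7 97 15.
Little-endian: lowest address holds the least-significant byte.
Reassemble most-significant byte first: 15 97 C7 B3 80 E3 1F A4 → 0x1597C7B380E31FA4.

0x1597C7B380E31FA4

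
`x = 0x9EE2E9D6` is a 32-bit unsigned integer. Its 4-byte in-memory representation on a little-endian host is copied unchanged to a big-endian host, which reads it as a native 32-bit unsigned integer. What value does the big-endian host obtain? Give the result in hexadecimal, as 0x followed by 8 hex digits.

0xD6E9E29E

Stored little-endian, the bytes at ascending addresses are D6 E9 E2 9E.
Read back as big-endian, the last byte is least significant, giving 0xD6E9E29E.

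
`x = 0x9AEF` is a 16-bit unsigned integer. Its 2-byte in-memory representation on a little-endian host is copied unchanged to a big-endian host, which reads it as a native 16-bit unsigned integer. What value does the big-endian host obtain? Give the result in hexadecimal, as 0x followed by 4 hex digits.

Stored little-endian, the bytes at ascending addresses are EF 9A.
Read back as big-endian, the last byte is least significant, giving 0xEF9A.

0xEF9A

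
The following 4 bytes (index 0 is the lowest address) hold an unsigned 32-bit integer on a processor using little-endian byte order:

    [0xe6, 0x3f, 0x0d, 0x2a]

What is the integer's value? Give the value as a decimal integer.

Little-endian: lowest address holds the least-significant byte.
Reassemble most-significant byte first: 2A 0D 3F E6 → 0x2A0D3FE6.
0x2A0D3FE6 = 705511398.

705511398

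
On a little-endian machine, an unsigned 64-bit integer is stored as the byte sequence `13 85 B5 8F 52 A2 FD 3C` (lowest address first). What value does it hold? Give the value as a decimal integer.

4394847286865528083

In little-endian order the low byte comes first in memory.
Reassemble most-significant byte first: 3C FD A2 52 8F B5 85 13 → 0x3CFDA2528FB58513.
0x3CFDA2528FB58513 = 4394847286865528083.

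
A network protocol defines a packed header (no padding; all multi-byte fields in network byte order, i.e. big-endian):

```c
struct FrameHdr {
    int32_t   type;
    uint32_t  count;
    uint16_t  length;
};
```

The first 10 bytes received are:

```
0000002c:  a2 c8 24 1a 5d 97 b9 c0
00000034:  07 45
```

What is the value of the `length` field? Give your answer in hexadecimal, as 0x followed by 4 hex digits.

0x0745

`length` follows `type` (4 B), `count` (4 B), so it starts at offset 4 + 4 = 8 and occupies 2 bytes.
Bytes at offsets 8..9: 07 45.
In big-endian order the high byte comes first in memory.
The bytes are already most-significant first: 0x0745.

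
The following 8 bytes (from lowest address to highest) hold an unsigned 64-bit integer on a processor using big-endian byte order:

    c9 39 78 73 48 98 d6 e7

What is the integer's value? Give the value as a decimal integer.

14499752911830570727

Big-endian stores the most-significant byte at the lowest address.
The bytes are already most-significant first: 0xC93978734898D6E7.
0xC93978734898D6E7 = 14499752911830570727.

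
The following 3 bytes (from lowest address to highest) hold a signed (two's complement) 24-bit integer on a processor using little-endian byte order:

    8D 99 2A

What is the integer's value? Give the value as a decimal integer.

Little-endian stores the least-significant byte at the lowest address.
Reassemble most-significant byte first: 2A 99 8D → 0x2A998D.
0x2A998D = 2791821.

2791821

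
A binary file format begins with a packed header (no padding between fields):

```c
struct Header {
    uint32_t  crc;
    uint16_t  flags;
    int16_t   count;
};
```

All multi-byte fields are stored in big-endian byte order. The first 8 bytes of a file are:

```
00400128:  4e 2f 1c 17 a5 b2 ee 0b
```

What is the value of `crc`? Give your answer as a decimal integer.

`crc` is the first field, at byte offset 0, occupying 4 bytes.
Bytes at offsets 0..3: 4E 2F 1C 17.
Big-endian stores the most-significant byte at the lowest address.
The bytes are already most-significant first: 0x4E2F1C17.
0x4E2F1C17 = 1311710231.

1311710231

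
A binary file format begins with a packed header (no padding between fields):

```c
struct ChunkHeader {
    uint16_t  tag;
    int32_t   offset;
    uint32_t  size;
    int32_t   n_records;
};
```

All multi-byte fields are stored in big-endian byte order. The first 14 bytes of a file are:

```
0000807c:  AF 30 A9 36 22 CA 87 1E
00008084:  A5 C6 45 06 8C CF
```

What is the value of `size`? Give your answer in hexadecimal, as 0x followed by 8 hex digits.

0x871EA5C6

`size` follows `tag` (2 B), `offset` (4 B), so it starts at offset 2 + 4 = 6 and occupies 4 bytes.
Bytes at offsets 6..9: 87 1E A5 C6.
Big-endian: lowest address holds the most-significant byte.
The bytes are already most-significant first: 0x871EA5C6.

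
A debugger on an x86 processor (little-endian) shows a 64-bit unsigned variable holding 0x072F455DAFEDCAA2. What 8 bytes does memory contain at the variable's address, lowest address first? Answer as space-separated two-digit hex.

Split into bytes (most-significant first): 07 2F 45 5D AF ED CA A2.
In little-endian order the low byte comes first in memory.
So at ascending addresses the bytes are A2 CA ED AF 5D 45 2F 07.

A2 CA ED AF 5D 45 2F 07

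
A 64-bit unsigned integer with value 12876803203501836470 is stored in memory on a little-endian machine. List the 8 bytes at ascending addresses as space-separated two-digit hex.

12876803203501836470 in hexadecimal, padded to 64 bits, is 0xB2B3984A1356C8B6.
Split into bytes (most-significant first): B2 B3 98 4A 13 56 C8 B6.
In little-endian order the low byte comes first in memory.
So at ascending addresses the bytes are B6 C8 56 13 4A 98 B3 B2.

B6 C8 56 13 4A 98 B3 B2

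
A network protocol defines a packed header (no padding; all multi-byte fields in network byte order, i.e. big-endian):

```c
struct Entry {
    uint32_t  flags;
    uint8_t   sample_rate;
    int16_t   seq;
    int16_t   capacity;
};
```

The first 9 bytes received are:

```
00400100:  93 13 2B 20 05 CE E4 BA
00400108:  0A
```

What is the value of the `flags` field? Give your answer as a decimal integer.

`flags` is the first field, at byte offset 0, occupying 4 bytes.
Bytes at offsets 0..3: 93 13 2B 20.
Big-endian: lowest address holds the most-significant byte.
The bytes are already most-significant first: 0x93132B20.
0x93132B20 = 2467506976.

2467506976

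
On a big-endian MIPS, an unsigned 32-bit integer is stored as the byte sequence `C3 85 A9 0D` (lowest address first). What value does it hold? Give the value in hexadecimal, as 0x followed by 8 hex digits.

Big-endian: lowest address holds the most-significant byte.
The bytes are already most-significant first: 0xC385A90D.

0xC385A90D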